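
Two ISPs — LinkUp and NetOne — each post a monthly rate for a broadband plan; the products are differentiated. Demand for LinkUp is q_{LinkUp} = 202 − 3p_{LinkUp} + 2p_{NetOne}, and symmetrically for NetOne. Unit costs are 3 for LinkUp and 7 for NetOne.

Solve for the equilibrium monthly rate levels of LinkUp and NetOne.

53.5, 55

LinkUp's profit: π = (p_{LinkUp} − 3)(202 − 3p_{LinkUp} + 2p_{NetOne}).
∂π/∂p_{LinkUp} = 211 − 6p_{LinkUp} + 2p_{NetOne} = 0 ⇒ p_{LinkUp} = 211/6 + (1/3)p_{NetOne}.
Similarly p_{NetOne} = 223/6 + (1/3)p_{LinkUp}.
Substituting the second reaction function into the first: p_{LinkUp} = 211/6 + (1/3)(223/6 + (1/3)p_{LinkUp}), which gives (8/9)p_{LinkUp} = 428/9 ⇒ p_{LinkUp} = 53.5.
Then p_{NetOne} = 223/6 + (1/3)·53.5 = 55.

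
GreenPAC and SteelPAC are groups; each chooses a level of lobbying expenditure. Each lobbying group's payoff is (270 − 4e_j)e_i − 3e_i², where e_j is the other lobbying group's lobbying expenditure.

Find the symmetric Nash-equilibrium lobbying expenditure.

GreenPAC's payoff is (270 − 4e_S)e_G − 3e_G².
∂π/∂e_G = 270 − 4e_S − 6e_G = 0, so e_G = 45 − (2/3)e_S.
Setting e_G = e_S in the reaction function: e_G = 45 − (2/3)e_G, so e_G = 45 / (5/3) = 27.

27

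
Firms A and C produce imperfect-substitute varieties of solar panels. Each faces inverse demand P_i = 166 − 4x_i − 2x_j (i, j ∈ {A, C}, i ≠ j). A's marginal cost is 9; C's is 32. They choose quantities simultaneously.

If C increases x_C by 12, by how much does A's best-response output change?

-3

Firm A's profit: π = x_A(166 − 4x_A − 2x_C) − 9x_A.
∂π/∂x_A = 157 − 8x_A − 2x_C = 0 ⇒ x_A = 19.625 − 0.25x_C.
The reaction-function slope is −0.25, so a 12-unit rise in x_C moves x_A by −0.25 × 12 = −3. A's best response falls — the actions are strategic substitutes.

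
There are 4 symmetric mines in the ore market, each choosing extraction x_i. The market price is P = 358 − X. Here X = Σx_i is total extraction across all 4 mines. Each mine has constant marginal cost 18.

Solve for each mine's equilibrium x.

A representative mine's profit is π_i = x_i(358 − X) − 18x_i, with X = x_i + Σ_{j≠i} x_j.
First-order condition: 340 − 2x_i − Σ_{j≠i} x_j = 0.
With identical mines, set every x_j = x: then 340 − 2x − 3x = 0, i.e. x = 340/5 = 68.

68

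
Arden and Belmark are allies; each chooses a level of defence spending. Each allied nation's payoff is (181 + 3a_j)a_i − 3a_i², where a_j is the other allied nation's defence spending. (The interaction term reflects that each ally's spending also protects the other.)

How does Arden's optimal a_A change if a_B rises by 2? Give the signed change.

Arden's payoff is (181 + 3a_B)a_A − 3a_A².
∂π/∂a_A = 181 + 3a_B − 6a_A = 0, so a_A = 181/6 + 0.5a_B.
The reaction-function slope is 0.5, so a 2-unit rise in a_B moves a_A by 0.5 × 2 = 1. Arden's best response rises — the actions are strategic complements.

1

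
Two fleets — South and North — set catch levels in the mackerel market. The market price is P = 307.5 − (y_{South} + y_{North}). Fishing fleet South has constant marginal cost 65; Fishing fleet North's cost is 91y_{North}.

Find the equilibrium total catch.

Fishing fleet South's profit: π = y_{South}(307.5 − (y_{South} + y_{North})) − 65y_{South}.
∂π/∂y_{South} = 242.5 − 2y_{South} − y_{North} = 0, so y_{South} = 121.25 − 0.5y_{North}.
By the same steps for North: y_{North} = 108.25 − 0.5y_{South}.
Solving the two reaction functions simultaneously: (1 − (−0.5)(−0.5))y_{South} = 121.25 − 0.5·108.25, so 0.75y_{South} = 67.125 and y_{South} = 89.5.
Then y_{North} = 108.25 − 0.5·89.5 = 63.5.
Total catch: 89.5 + 63.5 = 153.

153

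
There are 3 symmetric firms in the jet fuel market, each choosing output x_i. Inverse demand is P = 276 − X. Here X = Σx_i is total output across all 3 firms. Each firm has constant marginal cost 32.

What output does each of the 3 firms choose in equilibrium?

61

A representative firm's profit is π_i = x_i(276 − X) − 32x_i, with X = x_i + Σ_{j≠i} x_j.
First-order condition: 244 − 2x_i − Σ_{j≠i} x_j = 0.
With identical firms, set every x_j = x: then 244 − 2x − 2x = 0, i.e. x = 244/4 = 61.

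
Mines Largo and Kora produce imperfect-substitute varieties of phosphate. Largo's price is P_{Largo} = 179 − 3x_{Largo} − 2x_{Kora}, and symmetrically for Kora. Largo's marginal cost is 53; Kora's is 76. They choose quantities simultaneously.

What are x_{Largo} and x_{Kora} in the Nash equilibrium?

Mine Largo's profit: π = x_{Largo}(179 − 3x_{Largo} − 2x_{Kora}) − 53x_{Largo}.
∂π/∂x_{Largo} = 126 − 6x_{Largo} − 2x_{Kora} = 0 ⇒ x_{Largo} = 21 − (1/3)x_{Kora}.
Similarly x_{Kora} = 103/6 − (1/3)x_{Largo}.
Substituting the second reaction function into the first: x_{Largo} = 21 − (1/3)(103/6 − (1/3)x_{Largo}), which gives (8/9)x_{Largo} = 275/18 ⇒ x_{Largo} = 17.1875.
Then x_{Kora} = 103/6 − (1/3)·17.1875 = 11.4375.

17.1875, 11.4375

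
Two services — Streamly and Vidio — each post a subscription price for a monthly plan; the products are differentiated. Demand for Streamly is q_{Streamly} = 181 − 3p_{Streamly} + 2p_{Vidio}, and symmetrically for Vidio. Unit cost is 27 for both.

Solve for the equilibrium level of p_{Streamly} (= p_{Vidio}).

Streamly's profit: π = (p_{Streamly} − 27)(181 − 3p_{Streamly} + 2p_{Vidio}).
∂π/∂p_{Streamly} = 262 − 6p_{Streamly} + 2p_{Vidio} = 0 ⇒ p_{Streamly} = 131/3 + (1/3)p_{Vidio}.
The game is symmetric, so in equilibrium p_{Vidio} = p_{Streamly}: the reaction function gives (2/3)p_{Streamly} = 131/3, hence p_{Streamly} = 65.5.

65.5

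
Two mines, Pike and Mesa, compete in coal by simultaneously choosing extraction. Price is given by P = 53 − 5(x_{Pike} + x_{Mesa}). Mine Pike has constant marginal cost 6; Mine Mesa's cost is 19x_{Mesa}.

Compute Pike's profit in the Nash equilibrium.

Mine Pike's profit: π = x_{Pike}(53 − 5(x_{Pike} + x_{Mesa})) − 6x_{Pike}.
∂π/∂x_{Pike} = 47 − 10x_{Pike} − 5x_{Mesa} = 0, so x_{Pike} = 4.7 − 0.5x_{Mesa}.
By the same steps for Mesa: x_{Mesa} = 3.4 − 0.5x_{Pike}.
Substituting the second reaction function into the first: x_{Pike} = 4.7 − 0.5(3.4 − 0.5x_{Pike}), which gives 0.75x_{Pike} = 3 ⇒ x_{Pike} = 4.
Then x_{Mesa} = 3.4 − 0.5·4 = 1.4.
Price P = 53 − 5·5.4 = 26.
Pike's profit: (26 − 6)·4 = 80.

80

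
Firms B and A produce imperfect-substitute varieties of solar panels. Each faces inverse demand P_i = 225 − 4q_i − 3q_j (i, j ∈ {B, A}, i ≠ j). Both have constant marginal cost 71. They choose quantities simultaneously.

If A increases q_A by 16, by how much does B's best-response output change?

-6

Firm B's profit: π = q_B(225 − 4q_B − 3q_A) − 71q_B.
∂π/∂q_B = 154 − 8q_B − 3q_A = 0 ⇒ q_B = 19.25 − 0.375q_A.
The reaction-function slope is −0.375, so a 16-unit rise in q_A moves q_B by −0.375 × 16 = −6. B's best response falls — the actions are strategic substitutes.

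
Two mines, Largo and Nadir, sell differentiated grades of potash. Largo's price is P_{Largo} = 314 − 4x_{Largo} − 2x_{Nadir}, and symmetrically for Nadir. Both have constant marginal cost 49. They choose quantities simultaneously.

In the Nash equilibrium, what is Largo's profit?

Mine Largo's profit: π = x_{Largo}(314 − 4x_{Largo} − 2x_{Nadir}) − 49x_{Largo}.
∂π/∂x_{Largo} = 265 − 8x_{Largo} − 2x_{Nadir} = 0 ⇒ x_{Largo} = 33.125 − 0.25x_{Nadir}.
By symmetry x_{Nadir} = x_{Largo}; substituting into the reaction function, 1.25x_{Largo} = 33.125 and x_{Largo} = 26.5.
P_{Largo} = 314 − 4·26.5 − 2·26.5 = 155.
Profit = (155 − 49)·26.5 = 2809.

2809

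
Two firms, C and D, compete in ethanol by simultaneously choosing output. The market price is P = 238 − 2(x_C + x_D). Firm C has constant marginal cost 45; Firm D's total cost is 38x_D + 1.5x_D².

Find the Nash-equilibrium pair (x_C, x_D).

39.625, 17.25

Firm C's profit: π = x_C(238 − 2(x_C + x_D)) − 45x_C.
∂π/∂x_C = 193 − 4x_C − 2x_D = 0, so x_C = 48.25 − 0.5x_D.
For D: ∂π/∂x_D = 200 − 7x_D − 2x_C = 0 ⇒ x_D = 200/7 − (2/7)x_C.
Plugging x_D into C's best response: x_C = 48.25 − 0.5(200/7 − (2/7)x_C) ⇒ (6/7)x_C = 951/28, so x_C = 39.625.
Then x_D = 200/7 − (2/7)·39.625 = 17.25.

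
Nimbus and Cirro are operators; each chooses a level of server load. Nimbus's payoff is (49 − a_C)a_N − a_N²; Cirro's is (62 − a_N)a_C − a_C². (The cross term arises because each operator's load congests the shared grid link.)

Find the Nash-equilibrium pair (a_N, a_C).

Expanding Nimbus's payoff: 49a_N − a_Ca_N − a_N².
∂π/∂a_N = 49 − a_C − 2a_N = 0, so a_N = 24.5 − 0.5a_C.
Likewise for Cirro: a_C = 31 − 0.5a_N.
Plugging a_C into Nimbus's best response: a_N = 24.5 − 0.5(31 − 0.5a_N) ⇒ 0.75a_N = 9, so a_N = 12.
Then a_C = 31 − 0.5·12 = 25.

12, 25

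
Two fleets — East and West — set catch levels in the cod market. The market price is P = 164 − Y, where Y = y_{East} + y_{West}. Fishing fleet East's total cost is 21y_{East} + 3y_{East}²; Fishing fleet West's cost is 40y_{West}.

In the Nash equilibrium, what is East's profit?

466.56

Fishing fleet East's profit: π = y_{East}(164 − (y_{East} + y_{West})) − 21y_{East} − 3y_{East}².
∂π/∂y_{East} = 143 − 8y_{East} − y_{West} = 0, so y_{East} = 17.875 − 0.125y_{West}.
For West: ∂π/∂y_{West} = 124 − 2y_{West} − y_{East} = 0 ⇒ y_{West} = 62 − 0.5y_{East}.
Substituting the second reaction function into the first: y_{East} = 17.875 − 0.125(62 − 0.5y_{East}), which gives 0.9375y_{East} = 10.125 ⇒ y_{East} = 10.8.
Then y_{West} = 62 − 0.5·10.8 = 56.6.
Price P = 164 − 67.4 = 96.6.
East's profit: (96.6 − 21)·10.8 − 3(10.8)² = 466.56.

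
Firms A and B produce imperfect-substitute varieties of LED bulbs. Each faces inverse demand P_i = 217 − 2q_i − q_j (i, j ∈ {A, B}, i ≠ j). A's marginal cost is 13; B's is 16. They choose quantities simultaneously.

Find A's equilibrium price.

Firm A's profit: π = q_A(217 − 2q_A − q_B) − 13q_A.
∂π/∂q_A = 204 − 4q_A − q_B = 0 ⇒ q_A = 51 − 0.25q_B.
Similarly q_B = 50.25 − 0.25q_A.
Substituting the second reaction function into the first: q_A = 51 − 0.25(50.25 − 0.25q_A), which gives 0.9375q_A = 38.4375 ⇒ q_A = 41.
Then q_B = 50.25 − 0.25·41 = 40.
P_A = 217 − 2·41 − 40 = 95.

95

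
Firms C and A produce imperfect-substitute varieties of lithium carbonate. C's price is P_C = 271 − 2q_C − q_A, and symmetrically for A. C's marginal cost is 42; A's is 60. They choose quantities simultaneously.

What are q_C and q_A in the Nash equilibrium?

Firm C's profit: π = q_C(271 − 2q_C − q_A) − 42q_C.
∂π/∂q_C = 229 − 4q_C − q_A = 0 ⇒ q_C = 57.25 − 0.25q_A.
Similarly q_A = 52.75 − 0.25q_C.
Solving the two reaction functions simultaneously: (1 − (−0.25)(−0.25))q_C = 57.25 − 0.25·52.75, so 0.9375q_C = 44.0625 and q_C = 47.
Then q_A = 52.75 − 0.25·47 = 41.

47, 41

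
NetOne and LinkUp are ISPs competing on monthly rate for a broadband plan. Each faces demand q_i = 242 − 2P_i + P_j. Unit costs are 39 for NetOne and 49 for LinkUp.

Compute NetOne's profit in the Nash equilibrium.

NetOne's profit: π = (P_{NetOne} − 39)(242 − 2P_{NetOne} + P_{LinkUp}).
∂π/∂P_{NetOne} = 320 − 4P_{NetOne} + P_{LinkUp} = 0 ⇒ P_{NetOne} = 80 + 0.25P_{LinkUp}.
Similarly P_{LinkUp} = 85 + 0.25P_{NetOne}.
Substituting the second reaction function into the first: P_{NetOne} = 80 + 0.25(85 + 0.25P_{NetOne}), which gives 0.9375P_{NetOne} = 101.25 ⇒ P_{NetOne} = 108.
Then P_{LinkUp} = 85 + 0.25·108 = 112.
q_{NetOne} = 242 − 2·108 + 112 = 138.
Profit = (108 − 39)·138 = 9522.

9522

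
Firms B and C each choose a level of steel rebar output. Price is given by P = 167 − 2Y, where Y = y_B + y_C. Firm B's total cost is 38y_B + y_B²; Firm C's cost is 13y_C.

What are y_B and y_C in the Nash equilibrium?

Firm B's profit: π = y_B(167 − 2(y_B + y_C)) − 38y_B − y_B².
∂π/∂y_B = 129 − 6y_B − 2y_C = 0, so y_B = 21.5 − (1/3)y_C.
For C: ∂π/∂y_C = 154 − 4y_C − 2y_B = 0 ⇒ y_C = 38.5 − 0.5y_B.
Solving the two reaction functions simultaneously: (1 − (−1/3)(−0.5))y_B = 21.5 − (1/3)·38.5, so (5/6)y_B = 26/3 and y_B = 10.4.
Then y_C = 38.5 − 0.5·10.4 = 33.3.

10.4, 33.3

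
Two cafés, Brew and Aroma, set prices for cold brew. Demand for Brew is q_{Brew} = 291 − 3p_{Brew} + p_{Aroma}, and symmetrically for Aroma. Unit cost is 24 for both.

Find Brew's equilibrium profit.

Brew's profit: π = (p_{Brew} − 24)(291 − 3p_{Brew} + p_{Aroma}).
∂π/∂p_{Brew} = 363 − 6p_{Brew} + p_{Aroma} = 0 ⇒ p_{Brew} = 60.5 + (1/6)p_{Aroma}.
By symmetry p_{Aroma} = p_{Brew}; substituting into the reaction function, (5/6)p_{Brew} = 60.5 and p_{Brew} = 72.6.
q_{Brew} = 291 − 3·72.6 + 72.6 = 145.8.
Profit = (72.6 − 24)·145.8 = 7085.88.

7085.88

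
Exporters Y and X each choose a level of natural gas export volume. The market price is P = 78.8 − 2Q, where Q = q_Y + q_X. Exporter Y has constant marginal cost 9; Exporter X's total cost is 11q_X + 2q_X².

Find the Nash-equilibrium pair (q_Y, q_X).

15.1, 4.7

Exporter Y's profit: π = q_Y(78.8 − 2(q_Y + q_X)) − 9q_Y.
∂π/∂q_Y = 69.8 − 4q_Y − 2q_X = 0, so q_Y = 17.45 − 0.5q_X.
For X: ∂π/∂q_X = 67.8 − 8q_X − 2q_Y = 0 ⇒ q_X = 8.475 − 0.25q_Y.
Solving the two reaction functions simultaneously: (1 − (−0.5)(−0.25))q_Y = 17.45 − 0.5·8.475, so 0.875q_Y = 13.2125 and q_Y = 15.1.
Then q_X = 8.475 − 0.25·15.1 = 4.7.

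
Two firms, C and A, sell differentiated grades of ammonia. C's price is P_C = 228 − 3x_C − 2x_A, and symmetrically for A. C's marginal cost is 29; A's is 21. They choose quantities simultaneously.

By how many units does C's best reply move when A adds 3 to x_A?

Firm C's profit: π = x_C(228 − 3x_C − 2x_A) − 29x_C.
∂π/∂x_C = 199 − 6x_C − 2x_A = 0 ⇒ x_C = 199/6 − (1/3)x_A.
The reaction-function slope is −1/3, so a 3-unit rise in x_A moves x_C by −1/3 × 3 = −1. C's best response falls — the actions are strategic substitutes.

-1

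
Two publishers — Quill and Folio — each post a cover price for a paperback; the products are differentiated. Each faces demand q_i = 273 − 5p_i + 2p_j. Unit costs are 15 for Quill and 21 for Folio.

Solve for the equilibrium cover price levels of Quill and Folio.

Quill's profit: π = (p_{Quill} − 15)(273 − 5p_{Quill} + 2p_{Folio}).
∂π/∂p_{Quill} = 348 − 10p_{Quill} + 2p_{Folio} = 0 ⇒ p_{Quill} = 34.8 + 0.2p_{Folio}.
Similarly p_{Folio} = 37.8 + 0.2p_{Quill}.
Substituting the second reaction function into the first: p_{Quill} = 34.8 + 0.2(37.8 + 0.2p_{Quill}), which gives 0.96p_{Quill} = 42.36 ⇒ p_{Quill} = 44.125.
Then p_{Folio} = 37.8 + 0.2·44.125 = 46.625.

44.125, 46.625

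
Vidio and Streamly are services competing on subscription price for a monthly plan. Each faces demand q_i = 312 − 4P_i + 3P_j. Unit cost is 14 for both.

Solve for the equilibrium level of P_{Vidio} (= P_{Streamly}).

Vidio's profit: π = (P_{Vidio} − 14)(312 − 4P_{Vidio} + 3P_{Streamly}).
∂π/∂P_{Vidio} = 368 − 8P_{Vidio} + 3P_{Streamly} = 0 ⇒ P_{Vidio} = 46 + 0.375P_{Streamly}.
The game is symmetric, so in equilibrium P_{Streamly} = P_{Vidio}: the reaction function gives 0.625P_{Vidio} = 46, hence P_{Vidio} = 73.6.

73.6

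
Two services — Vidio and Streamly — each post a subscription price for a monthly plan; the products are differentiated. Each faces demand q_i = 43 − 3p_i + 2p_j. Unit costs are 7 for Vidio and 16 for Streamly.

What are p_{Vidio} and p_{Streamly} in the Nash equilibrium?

Vidio's profit: π = (p_{Vidio} − 7)(43 − 3p_{Vidio} + 2p_{Streamly}).
∂π/∂p_{Vidio} = 64 − 6p_{Vidio} + 2p_{Streamly} = 0 ⇒ p_{Vidio} = 32/3 + (1/3)p_{Streamly}.
Similarly p_{Streamly} = 91/6 + (1/3)p_{Vidio}.
Solving the two reaction functions simultaneously: (1 − (1/3)(1/3))p_{Vidio} = 32/3 + (1/3)·(91/6), so (8/9)p_{Vidio} = 283/18 and p_{Vidio} = 17.6875.
Then p_{Streamly} = 91/6 + (1/3)·17.6875 = 21.0625.

17.6875, 21.0625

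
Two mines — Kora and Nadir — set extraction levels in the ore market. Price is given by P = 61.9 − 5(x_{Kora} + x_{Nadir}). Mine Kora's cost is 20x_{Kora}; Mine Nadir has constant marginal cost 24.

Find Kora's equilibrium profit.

Mine Kora's profit: π = x_{Kora}(61.9 − 5(x_{Kora} + x_{Nadir})) − 20x_{Kora}.
∂π/∂x_{Kora} = 41.9 − 10x_{Kora} − 5x_{Nadir} = 0, so x_{Kora} = 4.19 − 0.5x_{Nadir}.
By the same steps for Nadir: x_{Nadir} = 3.79 − 0.5x_{Kora}.
Solving the two reaction functions simultaneously: (1 − (−0.5)(−0.5))x_{Kora} = 4.19 − 0.5·3.79, so 0.75x_{Kora} = 2.295 and x_{Kora} = 3.06.
Then x_{Nadir} = 3.79 − 0.5·3.06 = 2.26.
Price P = 61.9 − 5·5.32 = 35.3.
Kora's profit: (35.3 − 20)·3.06 = 46.818.

46.818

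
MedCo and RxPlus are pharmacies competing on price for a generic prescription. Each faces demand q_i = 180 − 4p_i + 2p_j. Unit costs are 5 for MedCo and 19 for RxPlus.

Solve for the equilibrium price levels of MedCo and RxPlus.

MedCo's profit: π = (p_{MedCo} − 5)(180 − 4p_{MedCo} + 2p_{RxPlus}).
∂π/∂p_{MedCo} = 200 − 8p_{MedCo} + 2p_{RxPlus} = 0 ⇒ p_{MedCo} = 25 + 0.25p_{RxPlus}.
Similarly p_{RxPlus} = 32 + 0.25p_{MedCo}.
Plugging p_{RxPlus} into MedCo's best response: p_{MedCo} = 25 + 0.25(32 + 0.25p_{MedCo}) ⇒ 0.9375p_{MedCo} = 33, so p_{MedCo} = 35.2.
Then p_{RxPlus} = 32 + 0.25·35.2 = 40.8.

35.2, 40.8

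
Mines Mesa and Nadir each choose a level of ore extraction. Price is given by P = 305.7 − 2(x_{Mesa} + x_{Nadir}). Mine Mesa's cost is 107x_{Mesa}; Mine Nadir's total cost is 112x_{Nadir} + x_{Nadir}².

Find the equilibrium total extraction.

59.11

Mine Mesa's profit: π = x_{Mesa}(305.7 − 2(x_{Mesa} + x_{Nadir})) − 107x_{Mesa}.
∂π/∂x_{Mesa} = 198.7 − 4x_{Mesa} − 2x_{Nadir} = 0, so x_{Mesa} = 49.675 − 0.5x_{Nadir}.
For Nadir: ∂π/∂x_{Nadir} = 193.7 − 6x_{Nadir} − 2x_{Mesa} = 0 ⇒ x_{Nadir} = 1937/60 − (1/3)x_{Mesa}.
Solving the two reaction functions simultaneously: (1 − (−0.5)(−1/3))x_{Mesa} = 49.675 − 0.5·(1937/60), so (5/6)x_{Mesa} = 503/15 and x_{Mesa} = 40.24.
Then x_{Nadir} = 1937/60 − (1/3)·40.24 = 18.87.
Total extraction: 40.24 + 18.87 = 59.11.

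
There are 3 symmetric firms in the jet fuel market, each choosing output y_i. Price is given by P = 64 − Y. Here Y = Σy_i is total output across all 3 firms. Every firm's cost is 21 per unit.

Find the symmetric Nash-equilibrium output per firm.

A representative firm's profit is π_i = y_i(64 − Y) − 21y_i, with Y = y_i + Σ_{j≠i} y_j.
First-order condition: 43 − 2y_i − Σ_{j≠i} y_j = 0.
In a symmetric equilibrium every firm chooses the same y, so Σ_{j≠i} y_j = 2y. The condition becomes 43 − 4y = 0, giving y = 43/4 = 10.75.

10.75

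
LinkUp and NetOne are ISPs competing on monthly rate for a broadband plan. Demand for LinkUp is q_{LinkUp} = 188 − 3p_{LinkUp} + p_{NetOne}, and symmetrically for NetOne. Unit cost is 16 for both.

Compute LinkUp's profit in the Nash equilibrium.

LinkUp's profit: π = (p_{LinkUp} − 16)(188 − 3p_{LinkUp} + p_{NetOne}).
∂π/∂p_{LinkUp} = 236 − 6p_{LinkUp} + p_{NetOne} = 0 ⇒ p_{LinkUp} = 118/3 + (1/6)p_{NetOne}.
By symmetry p_{NetOne} = p_{LinkUp}; substituting into the reaction function, (5/6)p_{LinkUp} = 118/3 and p_{LinkUp} = 47.2.
q_{LinkUp} = 188 − 3·47.2 + 47.2 = 93.6.
Profit = (47.2 − 16)·93.6 = 2920.32.

2920.32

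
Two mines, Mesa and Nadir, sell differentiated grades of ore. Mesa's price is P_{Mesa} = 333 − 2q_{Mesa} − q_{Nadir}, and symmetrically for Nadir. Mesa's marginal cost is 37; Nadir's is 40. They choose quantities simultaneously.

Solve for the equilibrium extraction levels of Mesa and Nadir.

59.4, 58.4

Mine Mesa's profit: π = q_{Mesa}(333 − 2q_{Mesa} − q_{Nadir}) − 37q_{Mesa}.
∂π/∂q_{Mesa} = 296 − 4q_{Mesa} − q_{Nadir} = 0 ⇒ q_{Mesa} = 74 − 0.25q_{Nadir}.
Similarly q_{Nadir} = 73.25 − 0.25q_{Mesa}.
Substituting the second reaction function into the first: q_{Mesa} = 74 − 0.25(73.25 − 0.25q_{Mesa}), which gives 0.9375q_{Mesa} = 55.6875 ⇒ q_{Mesa} = 59.4.
Then q_{Nadir} = 73.25 − 0.25·59.4 = 58.4.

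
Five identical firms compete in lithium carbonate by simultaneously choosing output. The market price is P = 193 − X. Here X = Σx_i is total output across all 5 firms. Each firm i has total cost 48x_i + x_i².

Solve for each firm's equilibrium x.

18.125

A representative firm's profit is π_i = x_i(193 − X) − 48x_i − x_i², with X = x_i + Σ_{j≠i} x_j.
First-order condition: 145 − 4x_i − Σ_{j≠i} x_j = 0.
In a symmetric equilibrium every firm chooses the same x, so Σ_{j≠i} x_j = 4x. The condition becomes 145 − 8x = 0, giving x = 145/8 = 18.125.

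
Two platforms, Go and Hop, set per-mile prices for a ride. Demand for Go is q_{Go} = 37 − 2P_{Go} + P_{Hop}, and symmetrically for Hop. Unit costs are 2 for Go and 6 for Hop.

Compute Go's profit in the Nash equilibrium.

Go's profit: π = (P_{Go} − 2)(37 − 2P_{Go} + P_{Hop}).
∂π/∂P_{Go} = 41 − 4P_{Go} + P_{Hop} = 0 ⇒ P_{Go} = 10.25 + 0.25P_{Hop}.
Similarly P_{Hop} = 12.25 + 0.25P_{Go}.
Solving the two reaction functions simultaneously: (1 − (0.25)(0.25))P_{Go} = 10.25 + 0.25·12.25, so 0.9375P_{Go} = 13.3125 and P_{Go} = 14.2.
Then P_{Hop} = 12.25 + 0.25·14.2 = 15.8.
q_{Go} = 37 − 2·14.2 + 15.8 = 24.4.
Profit = (14.2 − 2)·24.4 = 297.68.

297.68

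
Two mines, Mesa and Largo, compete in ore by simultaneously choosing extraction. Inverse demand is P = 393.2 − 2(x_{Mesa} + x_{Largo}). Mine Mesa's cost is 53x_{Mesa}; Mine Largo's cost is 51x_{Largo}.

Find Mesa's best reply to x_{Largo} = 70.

50.05

Mine Mesa's profit: π = x_{Mesa}(393.2 − 2(x_{Mesa} + x_{Largo})) − 53x_{Mesa}.
∂π/∂x_{Mesa} = 340.2 − 4x_{Mesa} − 2x_{Largo} = 0, so x_{Mesa} = 85.05 − 0.5x_{Largo}.
At x_{Largo} = 70: x_{Mesa} = 85.05 − 0.5·70 = 50.05.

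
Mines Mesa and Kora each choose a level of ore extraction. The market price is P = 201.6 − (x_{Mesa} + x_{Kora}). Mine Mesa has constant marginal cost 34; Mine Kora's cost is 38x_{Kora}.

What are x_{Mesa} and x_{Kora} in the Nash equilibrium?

57.2, 53.2

Mine Mesa's profit: π = x_{Mesa}(201.6 − (x_{Mesa} + x_{Kora})) − 34x_{Mesa}.
∂π/∂x_{Mesa} = 167.6 − 2x_{Mesa} − x_{Kora} = 0, so x_{Mesa} = 83.8 − 0.5x_{Kora}.
By the same steps for Kora: x_{Kora} = 81.8 − 0.5x_{Mesa}.
Plugging x_{Kora} into Mesa's best response: x_{Mesa} = 83.8 − 0.5(81.8 − 0.5x_{Mesa}) ⇒ 0.75x_{Mesa} = 42.9, so x_{Mesa} = 57.2.
Then x_{Kora} = 81.8 − 0.5·57.2 = 53.2.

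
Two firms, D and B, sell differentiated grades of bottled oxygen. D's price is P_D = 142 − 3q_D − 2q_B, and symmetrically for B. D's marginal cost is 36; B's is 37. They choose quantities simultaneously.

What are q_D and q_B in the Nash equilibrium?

Firm D's profit: π = q_D(142 − 3q_D − 2q_B) − 36q_D.
∂π/∂q_D = 106 − 6q_D − 2q_B = 0 ⇒ q_D = 53/3 − (1/3)q_B.
Similarly q_B = 17.5 − (1/3)q_D.
Solving the two reaction functions simultaneously: (1 − (−1/3)(−1/3))q_D = 53/3 − (1/3)·17.5, so (8/9)q_D = 71/6 and q_D = 13.3125.
Then q_B = 17.5 − (1/3)·13.3125 = 13.0625.

13.3125, 13.0625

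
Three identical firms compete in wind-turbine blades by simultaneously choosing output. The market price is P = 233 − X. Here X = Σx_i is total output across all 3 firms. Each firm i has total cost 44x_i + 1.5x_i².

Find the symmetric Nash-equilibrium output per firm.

A representative firm's profit is π_i = x_i(233 − X) − 44x_i − 1.5x_i², with X = x_i + Σ_{j≠i} x_j.
First-order condition: 189 − 5x_i − Σ_{j≠i} x_j = 0.
Imposing symmetry (x_j = x for all j) turns Σ_{j≠i} x_j into 2x, so 189 = 7x and x = 27.

27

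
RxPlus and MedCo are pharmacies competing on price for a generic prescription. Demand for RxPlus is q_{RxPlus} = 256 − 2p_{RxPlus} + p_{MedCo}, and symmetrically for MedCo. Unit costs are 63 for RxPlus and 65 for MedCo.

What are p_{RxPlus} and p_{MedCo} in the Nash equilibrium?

127.6, 128.4

RxPlus's profit: π = (p_{RxPlus} − 63)(256 − 2p_{RxPlus} + p_{MedCo}).
∂π/∂p_{RxPlus} = 382 − 4p_{RxPlus} + p_{MedCo} = 0 ⇒ p_{RxPlus} = 95.5 + 0.25p_{MedCo}.
Similarly p_{MedCo} = 96.5 + 0.25p_{RxPlus}.
Solving the two reaction functions simultaneously: (1 − (0.25)(0.25))p_{RxPlus} = 95.5 + 0.25·96.5, so 0.9375p_{RxPlus} = 119.625 and p_{RxPlus} = 127.6.
Then p_{MedCo} = 96.5 + 0.25·127.6 = 128.4.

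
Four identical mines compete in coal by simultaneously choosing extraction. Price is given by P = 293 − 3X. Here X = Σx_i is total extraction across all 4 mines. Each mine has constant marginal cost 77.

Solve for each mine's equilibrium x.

14.4

A representative mine's profit is π_i = x_i(293 − 3X) − 77x_i, with X = x_i + Σ_{j≠i} x_j.
First-order condition: 216 − 6x_i − 3Σ_{j≠i} x_j = 0.
Imposing symmetry (x_j = x for all j) turns Σ_{j≠i} x_j into 3x, so 216 = 15x and x = 14.4.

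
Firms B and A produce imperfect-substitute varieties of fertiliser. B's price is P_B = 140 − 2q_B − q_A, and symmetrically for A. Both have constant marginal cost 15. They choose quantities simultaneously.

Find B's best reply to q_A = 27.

Firm B's profit: π = q_B(140 − 2q_B − q_A) − 15q_B.
∂π/∂q_B = 125 − 4q_B − q_A = 0 ⇒ q_B = 31.25 − 0.25q_A.
At q_A = 27: q_B = 31.25 − 0.25·27 = 24.5.

24.5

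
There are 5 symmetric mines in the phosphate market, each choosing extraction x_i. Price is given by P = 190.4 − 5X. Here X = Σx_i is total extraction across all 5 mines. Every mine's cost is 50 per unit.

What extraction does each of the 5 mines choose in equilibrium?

A representative mine's profit is π_i = x_i(190.4 − 5X) − 50x_i, with X = x_i + Σ_{j≠i} x_j.
First-order condition: 140.4 − 10x_i − 5Σ_{j≠i} x_j = 0.
In a symmetric equilibrium every mine chooses the same x, so Σ_{j≠i} x_j = 4x. The condition becomes 140.4 − 30x = 0, giving x = 140.4/30 = 4.68.

4.68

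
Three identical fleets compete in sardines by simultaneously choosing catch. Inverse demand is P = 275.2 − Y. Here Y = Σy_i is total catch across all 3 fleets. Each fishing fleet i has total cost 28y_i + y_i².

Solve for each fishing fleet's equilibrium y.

A representative fishing fleet's profit is π_i = y_i(275.2 − Y) − 28y_i − y_i², with Y = y_i + Σ_{j≠i} y_j.
First-order condition: 247.2 − 4y_i − Σ_{j≠i} y_j = 0.
With identical fishing fleets, set every y_j = y: then 247.2 − 4y − 2y = 0, i.e. y = 247.2/6 = 41.2.

41.2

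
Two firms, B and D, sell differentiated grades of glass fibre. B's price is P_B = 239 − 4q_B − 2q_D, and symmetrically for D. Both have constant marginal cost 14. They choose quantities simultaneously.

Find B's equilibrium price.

Firm B's profit: π = q_B(239 − 4q_B − 2q_D) − 14q_B.
∂π/∂q_B = 225 − 8q_B − 2q_D = 0 ⇒ q_B = 28.125 − 0.25q_D.
Setting q_B = q_D in the reaction function: q_B = 28.125 − 0.25q_B, so q_B = 28.125 / 1.25 = 22.5.
P_B = 239 − 4·22.5 − 2·22.5 = 104.

104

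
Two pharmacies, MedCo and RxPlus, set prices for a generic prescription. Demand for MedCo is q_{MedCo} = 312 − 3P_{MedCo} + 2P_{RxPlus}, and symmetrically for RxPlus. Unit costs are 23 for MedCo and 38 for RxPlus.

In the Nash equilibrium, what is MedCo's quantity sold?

225.1875

MedCo's profit: π = (P_{MedCo} − 23)(312 − 3P_{MedCo} + 2P_{RxPlus}).
∂π/∂P_{MedCo} = 381 − 6P_{MedCo} + 2P_{RxPlus} = 0 ⇒ P_{MedCo} = 63.5 + (1/3)P_{RxPlus}.
Similarly P_{RxPlus} = 71 + (1/3)P_{MedCo}.
Substituting the second reaction function into the first: P_{MedCo} = 63.5 + (1/3)(71 + (1/3)P_{MedCo}), which gives (8/9)P_{MedCo} = 523/6 ⇒ P_{MedCo} = 98.0625.
Then P_{RxPlus} = 71 + (1/3)·98.0625 = 103.6875.
q_{MedCo} = 312 − 3·98.0625 + 2·103.6875 = 225.1875.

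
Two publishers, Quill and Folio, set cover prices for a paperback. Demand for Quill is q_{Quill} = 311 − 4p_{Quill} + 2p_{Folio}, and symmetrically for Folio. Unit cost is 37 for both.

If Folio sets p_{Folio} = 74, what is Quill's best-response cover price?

75.875

Quill's profit: π = (p_{Quill} − 37)(311 − 4p_{Quill} + 2p_{Folio}).
∂π/∂p_{Quill} = 459 − 8p_{Quill} + 2p_{Folio} = 0 ⇒ p_{Quill} = 57.375 + 0.25p_{Folio}.
At p_{Folio} = 74: p_{Quill} = 57.375 + 0.25·74 = 75.875.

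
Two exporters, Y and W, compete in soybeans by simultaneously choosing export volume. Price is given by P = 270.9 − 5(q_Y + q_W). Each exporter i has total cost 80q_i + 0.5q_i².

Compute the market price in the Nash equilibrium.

151.5875

Exporter Y's profit: π = q_Y(270.9 − 5(q_Y + q_W)) − 80q_Y − 0.5q_Y².
∂π/∂q_Y = 190.9 − 11q_Y − 5q_W = 0, so q_Y = 1909/110 − (5/11)q_W.
By symmetry q_W = q_Y; substituting into the reaction function, (16/11)q_Y = 1909/110 and q_Y = 1909/160.
Equilibrium price: P = 270.9 − 5·23.8625 = 151.5875.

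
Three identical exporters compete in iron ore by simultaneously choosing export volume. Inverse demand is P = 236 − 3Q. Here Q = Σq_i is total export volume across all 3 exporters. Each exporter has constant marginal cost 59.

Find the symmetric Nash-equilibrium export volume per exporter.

14.75

A representative exporter's profit is π_i = q_i(236 − 3Q) − 59q_i, with Q = q_i + Σ_{j≠i} q_j.
First-order condition: 177 − 6q_i − 3Σ_{j≠i} q_j = 0.
With identical exporters, set every q_j = q: then 177 − 6q − 6q = 0, i.e. q = 177/12 = 14.75.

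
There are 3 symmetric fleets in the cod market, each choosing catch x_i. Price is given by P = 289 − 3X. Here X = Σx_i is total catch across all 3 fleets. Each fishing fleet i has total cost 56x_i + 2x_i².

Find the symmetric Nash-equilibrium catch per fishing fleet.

14.5625

A representative fishing fleet's profit is π_i = x_i(289 − 3X) − 56x_i − 2x_i², with X = x_i + Σ_{j≠i} x_j.
First-order condition: 233 − 10x_i − 3Σ_{j≠i} x_j = 0.
In a symmetric equilibrium every fishing fleet chooses the same x, so Σ_{j≠i} x_j = 2x. The condition becomes 233 − 16x = 0, giving x = 233/16 = 14.5625.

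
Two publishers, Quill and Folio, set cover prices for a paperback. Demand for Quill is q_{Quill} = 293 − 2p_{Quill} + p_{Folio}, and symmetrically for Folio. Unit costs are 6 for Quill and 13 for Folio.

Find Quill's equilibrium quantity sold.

193.2

Quill's profit: π = (p_{Quill} − 6)(293 − 2p_{Quill} + p_{Folio}).
∂π/∂p_{Quill} = 305 − 4p_{Quill} + p_{Folio} = 0 ⇒ p_{Quill} = 76.25 + 0.25p_{Folio}.
Similarly p_{Folio} = 79.75 + 0.25p_{Quill}.
Solving the two reaction functions simultaneously: (1 − (0.25)(0.25))p_{Quill} = 76.25 + 0.25·79.75, so 0.9375p_{Quill} = 96.1875 and p_{Quill} = 102.6.
Then p_{Folio} = 79.75 + 0.25·102.6 = 105.4.
q_{Quill} = 293 − 2·102.6 + 105.4 = 193.2.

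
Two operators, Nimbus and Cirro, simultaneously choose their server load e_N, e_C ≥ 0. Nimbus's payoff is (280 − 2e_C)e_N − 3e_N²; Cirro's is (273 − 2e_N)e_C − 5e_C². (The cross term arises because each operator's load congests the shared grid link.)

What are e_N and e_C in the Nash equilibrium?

Expanding Nimbus's payoff: 280e_N − 2e_Ce_N − 3e_N².
∂π/∂e_N = 280 − 2e_C − 6e_N = 0, so e_N = 140/3 − (1/3)e_C.
Likewise for Cirro: e_C = 27.3 − 0.2e_N.
Solving the two reaction functions simultaneously: (1 − (−1/3)(−0.2))e_N = 140/3 − (1/3)·27.3, so (14/15)e_N = 1127/30 and e_N = 40.25.
Then e_C = 27.3 − 0.2·40.25 = 19.25.

40.25, 19.25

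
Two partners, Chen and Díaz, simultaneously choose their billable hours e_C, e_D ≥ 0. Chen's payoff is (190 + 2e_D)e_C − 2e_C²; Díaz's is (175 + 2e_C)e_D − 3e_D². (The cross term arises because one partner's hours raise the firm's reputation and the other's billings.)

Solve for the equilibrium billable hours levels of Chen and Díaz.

Expanding Chen's payoff: 190e_C + 2e_De_C − 2e_C².
∂π/∂e_C = 190 + 2e_D − 4e_C = 0, so e_C = 47.5 + 0.5e_D.
Likewise for Díaz: e_D = 175/6 + (1/3)e_C.
Solving the two reaction functions simultaneously: (1 − (0.5)(1/3))e_C = 47.5 + 0.5·(175/6), so (5/6)e_C = 745/12 and e_C = 74.5.
Then e_D = 175/6 + (1/3)·74.5 = 54.

74.5, 54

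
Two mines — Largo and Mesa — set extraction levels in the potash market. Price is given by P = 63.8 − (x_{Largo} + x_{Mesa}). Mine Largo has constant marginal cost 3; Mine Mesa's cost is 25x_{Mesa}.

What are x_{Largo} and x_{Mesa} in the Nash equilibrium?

Mine Largo's profit: π = x_{Largo}(63.8 − (x_{Largo} + x_{Mesa})) − 3x_{Largo}.
∂π/∂x_{Largo} = 60.8 − 2x_{Largo} − x_{Mesa} = 0, so x_{Largo} = 30.4 − 0.5x_{Mesa}.
By the same steps for Mesa: x_{Mesa} = 19.4 − 0.5x_{Largo}.
Plugging x_{Mesa} into Largo's best response: x_{Largo} = 30.4 − 0.5(19.4 − 0.5x_{Largo}) ⇒ 0.75x_{Largo} = 20.7, so x_{Largo} = 27.6.
Then x_{Mesa} = 19.4 − 0.5·27.6 = 5.6.

27.6, 5.6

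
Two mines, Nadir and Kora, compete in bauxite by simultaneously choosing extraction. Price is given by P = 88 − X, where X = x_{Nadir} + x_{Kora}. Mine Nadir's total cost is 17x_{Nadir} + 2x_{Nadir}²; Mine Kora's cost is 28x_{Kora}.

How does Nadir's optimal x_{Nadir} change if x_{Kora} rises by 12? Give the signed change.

Mine Nadir's profit: π = x_{Nadir}(88 − (x_{Nadir} + x_{Kora})) − 17x_{Nadir} − 2x_{Nadir}².
∂π/∂x_{Nadir} = 71 − 6x_{Nadir} − x_{Kora} = 0, so x_{Nadir} = 71/6 − (1/6)x_{Kora}.
The reaction-function slope is −1/6, so a 12-unit rise in x_{Kora} moves x_{Nadir} by −1/6 × 12 = −2. Nadir's best response falls — the actions are strategic substitutes.

-2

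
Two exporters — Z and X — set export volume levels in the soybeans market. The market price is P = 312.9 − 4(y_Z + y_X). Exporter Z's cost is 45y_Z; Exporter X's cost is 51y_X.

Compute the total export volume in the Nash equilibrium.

Exporter Z's profit: π = y_Z(312.9 − 4(y_Z + y_X)) − 45y_Z.
∂π/∂y_Z = 267.9 − 8y_Z − 4y_X = 0, so y_Z = 33.4875 − 0.5y_X.
By the same steps for X: y_X = 32.7375 − 0.5y_Z.
Plugging y_X into Z's best response: y_Z = 33.4875 − 0.5(32.7375 − 0.5y_Z) ⇒ 0.75y_Z = 2739/160, so y_Z = 22.825.
Then y_X = 32.7375 − 0.5·22.825 = 21.325.
Total export volume: 22.825 + 21.325 = 44.15.

44.15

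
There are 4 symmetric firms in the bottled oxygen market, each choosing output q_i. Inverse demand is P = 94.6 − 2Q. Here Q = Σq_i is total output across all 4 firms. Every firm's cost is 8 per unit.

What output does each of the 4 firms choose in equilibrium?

8.66

A representative firm's profit is π_i = q_i(94.6 − 2Q) − 8q_i, with Q = q_i + Σ_{j≠i} q_j.
First-order condition: 86.6 − 4q_i − 2Σ_{j≠i} q_j = 0.
In a symmetric equilibrium every firm chooses the same q, so Σ_{j≠i} q_j = 3q. The condition becomes 86.6 − 10q = 0, giving q = 86.6/10 = 8.66.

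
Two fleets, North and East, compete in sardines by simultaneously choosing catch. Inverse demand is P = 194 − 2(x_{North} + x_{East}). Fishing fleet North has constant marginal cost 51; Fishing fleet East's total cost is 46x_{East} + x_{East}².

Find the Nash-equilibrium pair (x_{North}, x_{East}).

Fishing fleet North's profit: π = x_{North}(194 − 2(x_{North} + x_{East})) − 51x_{North}.
∂π/∂x_{North} = 143 − 4x_{North} − 2x_{East} = 0, so x_{North} = 35.75 − 0.5x_{East}.
For East: ∂π/∂x_{East} = 148 − 6x_{East} − 2x_{North} = 0 ⇒ x_{East} = 74/3 − (1/3)x_{North}.
Substituting the second reaction function into the first: x_{North} = 35.75 − 0.5(74/3 − (1/3)x_{North}), which gives (5/6)x_{North} = 281/12 ⇒ x_{North} = 28.1.
Then x_{East} = 74/3 − (1/3)·28.1 = 15.3.

28.1, 15.3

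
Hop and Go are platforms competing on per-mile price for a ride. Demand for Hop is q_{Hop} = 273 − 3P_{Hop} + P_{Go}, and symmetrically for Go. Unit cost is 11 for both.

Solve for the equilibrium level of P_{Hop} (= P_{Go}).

Hop's profit: π = (P_{Hop} − 11)(273 − 3P_{Hop} + P_{Go}).
∂π/∂P_{Hop} = 306 − 6P_{Hop} + P_{Go} = 0 ⇒ P_{Hop} = 51 + (1/6)P_{Go}.
By symmetry P_{Go} = P_{Hop}; substituting into the reaction function, (5/6)P_{Hop} = 51 and P_{Hop} = 61.2.

61.2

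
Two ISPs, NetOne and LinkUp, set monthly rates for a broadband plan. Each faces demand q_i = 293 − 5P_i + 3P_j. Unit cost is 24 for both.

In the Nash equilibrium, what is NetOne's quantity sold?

175

NetOne's profit: π = (P_{NetOne} − 24)(293 − 5P_{NetOne} + 3P_{LinkUp}).
∂π/∂P_{NetOne} = 413 − 10P_{NetOne} + 3P_{LinkUp} = 0 ⇒ P_{NetOne} = 41.3 + 0.3P_{LinkUp}.
By symmetry P_{LinkUp} = P_{NetOne}; substituting into the reaction function, 0.7P_{NetOne} = 41.3 and P_{NetOne} = 59.
q_{NetOne} = 293 − 5·59 + 3·59 = 175.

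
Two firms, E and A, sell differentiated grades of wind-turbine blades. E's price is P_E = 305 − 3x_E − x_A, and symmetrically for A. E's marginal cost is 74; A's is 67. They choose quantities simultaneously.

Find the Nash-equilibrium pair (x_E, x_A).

Firm E's profit: π = x_E(305 − 3x_E − x_A) − 74x_E.
∂π/∂x_E = 231 − 6x_E − x_A = 0 ⇒ x_E = 38.5 − (1/6)x_A.
Similarly x_A = 119/3 − (1/6)x_E.
Plugging x_A into E's best response: x_E = 38.5 − (1/6)(119/3 − (1/6)x_E) ⇒ (35/36)x_E = 287/9, so x_E = 32.8.
Then x_A = 119/3 − (1/6)·32.8 = 34.2.

32.8, 34.2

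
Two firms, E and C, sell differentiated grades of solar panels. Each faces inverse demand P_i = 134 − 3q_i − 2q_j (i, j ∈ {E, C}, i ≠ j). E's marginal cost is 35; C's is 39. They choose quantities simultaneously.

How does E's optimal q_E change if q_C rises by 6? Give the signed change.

Firm E's profit: π = q_E(134 − 3q_E − 2q_C) − 35q_E.
∂π/∂q_E = 99 − 6q_E − 2q_C = 0 ⇒ q_E = 16.5 − (1/3)q_C.
The reaction-function slope is −1/3, so a 6-unit rise in q_C moves q_E by −1/3 × 6 = −2. E's best response falls — the actions are strategic substitutes.

-2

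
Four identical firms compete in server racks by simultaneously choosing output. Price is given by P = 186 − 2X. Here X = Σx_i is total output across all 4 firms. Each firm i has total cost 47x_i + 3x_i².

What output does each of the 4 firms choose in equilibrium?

A representative firm's profit is π_i = x_i(186 − 2X) − 47x_i − 3x_i², with X = x_i + Σ_{j≠i} x_j.
First-order condition: 139 − 10x_i − 2Σ_{j≠i} x_j = 0.
With identical firms, set every x_j = x: then 139 − 10x − 6x = 0, i.e. x = 139/16 = 8.6875.

8.6875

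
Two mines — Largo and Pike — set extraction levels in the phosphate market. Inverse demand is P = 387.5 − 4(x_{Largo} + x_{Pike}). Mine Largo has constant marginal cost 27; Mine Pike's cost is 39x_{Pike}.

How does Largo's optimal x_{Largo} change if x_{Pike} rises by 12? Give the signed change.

-6

Mine Largo's profit: π = x_{Largo}(387.5 − 4(x_{Largo} + x_{Pike})) − 27x_{Largo}.
∂π/∂x_{Largo} = 360.5 − 8x_{Largo} − 4x_{Pike} = 0, so x_{Largo} = 45.0625 − 0.5x_{Pike}.
The reaction-function slope is −0.5, so a 12-unit rise in x_{Pike} moves x_{Largo} by −0.5 × 12 = −6. Largo's best response falls — the actions are strategic substitutes.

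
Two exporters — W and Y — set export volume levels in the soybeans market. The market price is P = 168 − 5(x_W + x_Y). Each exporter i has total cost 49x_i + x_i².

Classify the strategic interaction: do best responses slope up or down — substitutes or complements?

strategic substitutes

Exporter W's profit: π = x_W(168 − 5(x_W + x_Y)) − 49x_W − x_W².
∂π/∂x_W = 119 − 12x_W − 5x_Y = 0, so x_W = 119/12 − (5/12)x_Y.
The best-response slope dx_W/dx_Y = −5/12 < 0: the reaction function is downward-sloping, so the choices are strategic substitutes.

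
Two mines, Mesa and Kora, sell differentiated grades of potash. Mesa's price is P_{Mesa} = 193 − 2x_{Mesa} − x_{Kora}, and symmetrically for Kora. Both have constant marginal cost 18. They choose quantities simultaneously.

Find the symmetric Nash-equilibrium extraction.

Mine Mesa's profit: π = x_{Mesa}(193 − 2x_{Mesa} − x_{Kora}) − 18x_{Mesa}.
∂π/∂x_{Mesa} = 175 − 4x_{Mesa} − x_{Kora} = 0 ⇒ x_{Mesa} = 43.75 − 0.25x_{Kora}.
The game is symmetric, so in equilibrium x_{Kora} = x_{Mesa}: the reaction function gives 1.25x_{Mesa} = 43.75, hence x_{Mesa} = 35.

35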